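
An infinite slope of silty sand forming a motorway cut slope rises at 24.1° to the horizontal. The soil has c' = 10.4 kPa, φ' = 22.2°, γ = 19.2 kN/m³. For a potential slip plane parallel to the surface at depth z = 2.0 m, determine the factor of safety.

FS = 1.64

For an infinite slope with a slip plane parallel to the surface (no pore pressure): FS = [c' + γz cos²β tanφ'] / [γz sinβ cosβ].
γz = 19.2·2.0 = 38.40 kN/m²
Numerator = 10.4 + 38.40·cos²24.1°·tan22.2° = 10.4 + 38.40·0.8333·0.4081 = 23.458 kPa
Denominator = 38.40·sin24.1°·cos24.1° = 38.40·0.4083·0.9128 = 14.313 kPa
FS = 23.458 / 14.313 = 1.639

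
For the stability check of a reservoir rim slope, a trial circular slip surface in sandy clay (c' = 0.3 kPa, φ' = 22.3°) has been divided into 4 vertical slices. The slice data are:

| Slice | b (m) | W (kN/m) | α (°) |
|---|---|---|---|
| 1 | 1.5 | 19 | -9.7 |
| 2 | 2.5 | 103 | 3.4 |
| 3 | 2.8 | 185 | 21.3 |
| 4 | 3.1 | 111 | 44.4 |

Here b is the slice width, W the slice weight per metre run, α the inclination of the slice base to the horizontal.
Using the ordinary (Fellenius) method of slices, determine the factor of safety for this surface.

FS = 1.06

Ordinary method of slices: FS = Σ[c'·Δl_i + (W_i cosα_i)·tanφ'] / Σ W_i sinα_i, with Δl_i = b_i / cosα_i.
Slice 1: Δl = 1.5/cos(-9.7°) = 1.522 m; N'_1 = 19·cos(-9.7°) = 18.7; c'Δl = 0.46; W sinα = -3.2
Slice 2: Δl = 2.5/cos3.4° = 2.504 m; N'_2 = 103·cos3.4° = 102.8; c'Δl = 0.75; W sinα = 6.1
Slice 3: Δl = 2.8/cos21.3° = 3.005 m; N'_3 = 185·cos21.3° = 172.4; c'Δl = 0.90; W sinα = 67.2
Slice 4: Δl = 3.1/cos44.4° = 4.339 m; N'_4 = 111·cos44.4° = 79.3; c'Δl = 1.30; W sinα = 77.7
Σc'Δl = 3.4 kN/m; ΣN' = 373.2 kN/m; ΣW sinα = 147.8 kN/m
Resisting = 3.4 + 373.2·tan22.3° = 3.4 + 153.1 = 156.5 kN/m
FS = 156.5 / 147.8 = 1.059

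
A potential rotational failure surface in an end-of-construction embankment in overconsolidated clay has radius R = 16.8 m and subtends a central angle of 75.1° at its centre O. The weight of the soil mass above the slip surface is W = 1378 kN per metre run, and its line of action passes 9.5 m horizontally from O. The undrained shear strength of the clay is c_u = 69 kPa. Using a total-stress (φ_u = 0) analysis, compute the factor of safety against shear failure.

FS = 1.95

Taking moments about the centre O, the resisting moment is provided by the undrained shear strength acting along the arc:
Arc length L_a = R·θ = 16.8·(75.1°·π/180) = 16.8·1.3107 = 22.02 m
M_R = c_u·L_a·R = 69·22.02·16.8 = 25526.1 kN·m/m
M_D = W·d = 1378·9.5 = 13091.0 kN·m/m
FS = M_R / M_D = 25526.1 / 13091.0 = 1.950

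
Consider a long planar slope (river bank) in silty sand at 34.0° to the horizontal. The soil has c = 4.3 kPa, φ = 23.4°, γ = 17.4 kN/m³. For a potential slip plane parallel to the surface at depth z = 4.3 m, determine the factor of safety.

FS = 0.77

For an infinite slope with a slip plane parallel to the surface (no pore pressure): FS = [c + γz cos²β tanφ] / [γz sinβ cosβ].
γz = 17.4·4.3 = 74.82 kN/m²
Numerator = 4.3 + 74.82·cos²34.0°·tan23.4° = 4.3 + 74.82·0.6873·0.4327 = 26.553 kPa
Denominator = 74.82·sin34.0°·cos34.0° = 74.82·0.5592·0.8290 = 34.686 kPa
FS = 26.553 / 34.686 = 0.766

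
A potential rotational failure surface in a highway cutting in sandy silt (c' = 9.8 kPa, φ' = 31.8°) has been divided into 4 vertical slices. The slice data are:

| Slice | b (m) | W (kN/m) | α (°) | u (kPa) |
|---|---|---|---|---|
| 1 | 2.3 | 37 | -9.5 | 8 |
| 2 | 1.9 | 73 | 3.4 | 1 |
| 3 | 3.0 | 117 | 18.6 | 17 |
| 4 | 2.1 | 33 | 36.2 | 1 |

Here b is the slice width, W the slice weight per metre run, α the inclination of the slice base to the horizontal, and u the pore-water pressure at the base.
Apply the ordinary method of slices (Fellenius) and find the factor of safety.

Ordinary method of slices: FS = Σ[c'·Δl_i + (W_i cosα_i − u_i·Δl_i)·tanφ'] / Σ W_i sinα_i, with Δl_i = b_i / cosα_i.
Slice 1: Δl = 2.3/cos(-9.5°) = 2.332 m; N'_1 = 37·cos(-9.5°) − 8·2.332 = 17.8; c'Δl = 22.85; W sinα = -6.1
Slice 2: Δl = 1.9/cos3.4° = 1.903 m; N'_2 = 73·cos3.4° − 1·1.903 = 71.0; c'Δl = 18.65; W sinα = 4.3
Slice 3: Δl = 3.0/cos18.6° = 3.165 m; N'_3 = 117·cos18.6° − 17·3.165 = 57.1; c'Δl = 31.02; W sinα = 37.3
Slice 4: Δl = 2.1/cos36.2° = 2.602 m; N'_4 = 33·cos36.2° − 1·2.602 = 24.0; c'Δl = 25.50; W sinα = 19.5
Σc'Δl = 98.0 kN/m; ΣN' = 169.9 kN/m; ΣW sinα = 55.0 kN/m
Resisting = 98.0 + 169.9·tan31.8° = 98.0 + 105.3 = 203.4 kN/m
FS = 203.4 / 55.0 = 3.696

FS = 3.70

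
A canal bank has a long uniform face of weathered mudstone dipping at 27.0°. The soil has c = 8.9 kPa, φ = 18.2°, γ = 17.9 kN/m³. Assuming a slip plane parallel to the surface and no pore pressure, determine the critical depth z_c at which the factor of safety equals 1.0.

Setting FS = 1.00 in FS = [c + γz cos²β tanφ] / [γz sinβ cosβ] and solving for z:
z = c / [γ cosβ (FS·sinβ − cosβ·tanφ)]
  = 8.9 / [17.9·cos27.0°·(1.00·sin27.0° − cos27.0°·tan18.2°)]
  = 8.9 / [17.9·0.8910·(1.00·0.4540 − 0.8910·0.3288)]
  = 8.9 / 2.5685 = 3.465 m

z_c = 3.47 m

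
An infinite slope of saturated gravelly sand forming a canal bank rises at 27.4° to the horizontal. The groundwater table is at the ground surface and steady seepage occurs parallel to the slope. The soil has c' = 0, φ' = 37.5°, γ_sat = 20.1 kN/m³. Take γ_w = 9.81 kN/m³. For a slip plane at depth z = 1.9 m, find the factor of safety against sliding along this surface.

With seepage parallel to the slope and the water table at the surface, the effective normal stress on the slip plane uses the buoyant unit weight γ' = γ_sat − γ_w while the driving shear stress uses γ_sat:
FS = [c' + γ' z cos²β tanφ'] / [γ_sat z sinβ cosβ]
(For c' = 0 this reduces to FS = (γ'/γ_sat)·tanφ'/tanβ.)
γ' = 20.1 − 9.81 = 10.29 kN/m³
Numerator = 0.0 + 10.29·1.9·cos²27.4°·tan37.5° = 0.0 + 10.29·1.9·0.7882·0.7673 = 11.825 kPa
Denominator = 20.1·1.9·sin27.4°·cos27.4° = 20.1·1.9·0.4602·0.8878 = 15.603 kPa
FS = 11.825 / 15.603 = 0.758

FS = 0.76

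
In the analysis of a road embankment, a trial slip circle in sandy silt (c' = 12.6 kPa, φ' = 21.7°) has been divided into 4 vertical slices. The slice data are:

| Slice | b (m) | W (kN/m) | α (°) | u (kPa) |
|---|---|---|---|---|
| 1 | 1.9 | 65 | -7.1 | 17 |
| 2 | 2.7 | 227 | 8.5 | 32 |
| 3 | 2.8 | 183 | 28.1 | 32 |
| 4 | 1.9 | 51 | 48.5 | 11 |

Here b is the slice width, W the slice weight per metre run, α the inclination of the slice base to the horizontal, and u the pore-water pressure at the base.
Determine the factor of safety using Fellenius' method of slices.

Ordinary method of slices: FS = Σ[c'·Δl_i + (W_i cosα_i − u_i·Δl_i)·tanφ'] / Σ W_i sinα_i, with Δl_i = b_i / cosα_i.
Slice 1: Δl = 1.9/cos(-7.1°) = 1.915 m; N'_1 = 65·cos(-7.1°) − 17·1.915 = 32.0; c'Δl = 24.12; W sinα = -8.0
Slice 2: Δl = 2.7/cos8.5° = 2.730 m; N'_2 = 227·cos8.5° − 32·2.730 = 137.1; c'Δl = 34.40; W sinα = 33.6
Slice 3: Δl = 2.8/cos28.1° = 3.174 m; N'_3 = 183·cos28.1° − 32·3.174 = 59.9; c'Δl = 39.99; W sinα = 86.2
Slice 4: Δl = 1.9/cos48.5° = 2.867 m; N'_4 = 51·cos48.5° − 11·2.867 = 2.3; c'Δl = 36.13; W sinα = 38.2
Σc'Δl = 134.6 kN/m; ΣN' = 231.2 kN/m; ΣW sinα = 149.9 kN/m
Resisting = 134.6 + 231.2·tan21.7° = 134.6 + 92.0 = 226.7 kN/m
FS = 226.7 / 149.9 = 1.512

FS = 1.51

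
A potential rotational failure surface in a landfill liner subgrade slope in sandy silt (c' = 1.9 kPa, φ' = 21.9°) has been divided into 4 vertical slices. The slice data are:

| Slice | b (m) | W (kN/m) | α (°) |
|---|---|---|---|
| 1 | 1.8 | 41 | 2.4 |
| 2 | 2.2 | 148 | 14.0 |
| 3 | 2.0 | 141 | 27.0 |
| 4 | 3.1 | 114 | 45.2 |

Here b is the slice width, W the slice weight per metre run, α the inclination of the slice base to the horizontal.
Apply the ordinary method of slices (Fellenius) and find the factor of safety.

Ordinary method of slices: FS = Σ[c'·Δl_i + (W_i cosα_i)·tanφ'] / Σ W_i sinα_i, with Δl_i = b_i / cosα_i.
Slice 1: Δl = 1.8/cos2.4° = 1.802 m; N'_1 = 41·cos2.4° = 41.0; c'Δl = 3.42; W sinα = 1.7
Slice 2: Δl = 2.2/cos14.0° = 2.267 m; N'_2 = 148·cos14.0° = 143.6; c'Δl = 4.31; W sinα = 35.8
Slice 3: Δl = 2.0/cos27.0° = 2.245 m; N'_3 = 141·cos27.0° = 125.6; c'Δl = 4.26; W sinα = 64.0
Slice 4: Δl = 3.1/cos45.2° = 4.399 m; N'_4 = 114·cos45.2° = 80.3; c'Δl = 8.36; W sinα = 80.9
Σc'Δl = 20.4 kN/m; ΣN' = 390.5 kN/m; ΣW sinα = 182.4 kN/m
Resisting = 20.4 + 390.5·tan21.9° = 20.4 + 157.0 = 177.3 kN/m
FS = 177.3 / 182.4 = 0.972

FS = 0.97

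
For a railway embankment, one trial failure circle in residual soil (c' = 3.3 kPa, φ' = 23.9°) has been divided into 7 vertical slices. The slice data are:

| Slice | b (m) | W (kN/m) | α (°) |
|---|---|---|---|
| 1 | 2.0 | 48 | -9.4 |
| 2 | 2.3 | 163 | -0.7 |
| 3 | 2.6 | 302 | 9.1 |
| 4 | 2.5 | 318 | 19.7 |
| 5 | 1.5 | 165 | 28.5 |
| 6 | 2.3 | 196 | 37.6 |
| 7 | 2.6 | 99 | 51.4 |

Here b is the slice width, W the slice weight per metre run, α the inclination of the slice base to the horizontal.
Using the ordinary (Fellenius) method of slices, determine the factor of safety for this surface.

Ordinary method of slices: FS = Σ[c'·Δl_i + (W_i cosα_i)·tanφ'] / Σ W_i sinα_i, with Δl_i = b_i / cosα_i.
Slice 1: Δl = 2.0/cos(-9.4°) = 2.027 m; N'_1 = 48·cos(-9.4°) = 47.4; c'Δl = 6.69; W sinα = -7.8
Slice 2: Δl = 2.3/cos(-0.7°) = 2.300 m; N'_2 = 163·cos(-0.7°) = 163.0; c'Δl = 7.59; W sinα = -2.0
Slice 3: Δl = 2.6/cos9.1° = 2.633 m; N'_3 = 302·cos9.1° = 298.2; c'Δl = 8.69; W sinα = 47.8
Slice 4: Δl = 2.5/cos19.7° = 2.655 m; N'_4 = 318·cos19.7° = 299.4; c'Δl = 8.76; W sinα = 107.2
Slice 5: Δl = 1.5/cos28.5° = 1.707 m; N'_5 = 165·cos28.5° = 145.0; c'Δl = 5.63; W sinα = 78.7
Slice 6: Δl = 2.3/cos37.6° = 2.903 m; N'_6 = 196·cos37.6° = 155.3; c'Δl = 9.58; W sinα = 119.6
Slice 7: Δl = 2.6/cos51.4° = 4.167 m; N'_7 = 99·cos51.4° = 61.8; c'Δl = 13.75; W sinα = 77.4
Σc'Δl = 60.7 kN/m; ΣN' = 1170.0 kN/m; ΣW sinα = 420.8 kN/m
Resisting = 60.7 + 1170.0·tan23.9° = 60.7 + 518.5 = 579.2 kN/m
FS = 579.2 / 420.8 = 1.376

FS = 1.38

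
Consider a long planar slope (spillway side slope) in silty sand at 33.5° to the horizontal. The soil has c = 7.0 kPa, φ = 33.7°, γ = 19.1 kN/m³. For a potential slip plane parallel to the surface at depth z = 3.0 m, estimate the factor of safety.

For an infinite slope with a slip plane parallel to the surface (no pore pressure): FS = [c + γz cos²β tanφ] / [γz sinβ cosβ].
γz = 19.1·3.0 = 57.30 kN/m²
Numerator = 7.0 + 57.30·cos²33.5°·tan33.7° = 7.0 + 57.30·0.6954·0.6669 = 33.573 kPa
Denominator = 57.30·sin33.5°·cos33.5° = 57.30·0.5519·0.8339 = 26.372 kPa
FS = 33.573 / 26.372 = 1.273

FS = 1.27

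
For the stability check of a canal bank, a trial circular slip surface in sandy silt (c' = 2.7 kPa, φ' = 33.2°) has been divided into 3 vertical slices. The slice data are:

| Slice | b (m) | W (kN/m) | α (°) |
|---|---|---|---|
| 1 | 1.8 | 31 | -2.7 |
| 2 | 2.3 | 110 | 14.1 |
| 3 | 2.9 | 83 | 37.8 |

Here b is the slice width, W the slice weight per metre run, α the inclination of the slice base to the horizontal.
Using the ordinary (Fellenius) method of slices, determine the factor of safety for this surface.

Ordinary method of slices: FS = Σ[c'·Δl_i + (W_i cosα_i)·tanφ'] / Σ W_i sinα_i, with Δl_i = b_i / cosα_i.
Slice 1: Δl = 1.8/cos(-2.7°) = 1.802 m; N'_1 = 31·cos(-2.7°) = 31.0; c'Δl = 4.87; W sinα = -1.5
Slice 2: Δl = 2.3/cos14.1° = 2.371 m; N'_2 = 110·cos14.1° = 106.7; c'Δl = 6.40; W sinα = 26.8
Slice 3: Δl = 2.9/cos37.8° = 3.670 m; N'_3 = 83·cos37.8° = 65.6; c'Δl = 9.91; W sinα = 50.9
Σc'Δl = 21.2 kN/m; ΣN' = 203.2 kN/m; ΣW sinα = 76.2 kN/m
Resisting = 21.2 + 203.2·tan33.2° = 21.2 + 133.0 = 154.2 kN/m
FS = 154.2 / 76.2 = 2.023

FS = 2.02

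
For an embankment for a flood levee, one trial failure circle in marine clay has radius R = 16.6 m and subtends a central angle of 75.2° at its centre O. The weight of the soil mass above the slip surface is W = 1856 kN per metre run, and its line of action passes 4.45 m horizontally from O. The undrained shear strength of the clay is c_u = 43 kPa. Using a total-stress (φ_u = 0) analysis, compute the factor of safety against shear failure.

Taking moments about the centre O, the resisting moment is provided by the undrained shear strength acting along the arc:
Arc length L_a = R·θ = 16.6·(75.2°·π/180) = 16.6·1.3125 = 21.79 m
M_R = c_u·L_a·R = 43·21.79·16.6 = 15551.8 kN·m/m
M_D = W·d = 1856·4.45 = 8259.2 kN·m/m
FS = M_R / M_D = 15551.8 / 8259.2 = 1.883

FS = 1.88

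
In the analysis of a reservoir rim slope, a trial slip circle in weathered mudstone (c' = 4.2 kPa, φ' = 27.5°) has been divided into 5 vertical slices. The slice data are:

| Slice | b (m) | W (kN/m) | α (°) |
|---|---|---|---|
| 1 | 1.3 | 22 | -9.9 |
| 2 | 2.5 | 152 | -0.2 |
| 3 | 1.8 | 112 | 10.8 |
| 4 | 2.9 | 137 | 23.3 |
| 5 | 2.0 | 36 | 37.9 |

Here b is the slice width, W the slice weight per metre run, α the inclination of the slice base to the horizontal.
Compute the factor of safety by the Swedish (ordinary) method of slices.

Ordinary method of slices: FS = Σ[c'·Δl_i + (W_i cosα_i)·tanφ'] / Σ W_i sinα_i, with Δl_i = b_i / cosα_i.
Slice 1: Δl = 1.3/cos(-9.9°) = 1.320 m; N'_1 = 22·cos(-9.9°) = 21.7; c'Δl = 5.54; W sinα = -3.8
Slice 2: Δl = 2.5/cos(-0.2°) = 2.500 m; N'_2 = 152·cos(-0.2°) = 152.0; c'Δl = 10.50; W sinα = -0.5
Slice 3: Δl = 1.8/cos10.8° = 1.832 m; N'_3 = 112·cos10.8° = 110.0; c'Δl = 7.70; W sinα = 21.0
Slice 4: Δl = 2.9/cos23.3° = 3.158 m; N'_4 = 137·cos23.3° = 125.8; c'Δl = 13.26; W sinα = 54.2
Slice 5: Δl = 2.0/cos37.9° = 2.535 m; N'_5 = 36·cos37.9° = 28.4; c'Δl = 10.65; W sinα = 22.1
Σc'Δl = 47.6 kN/m; ΣN' = 437.9 kN/m; ΣW sinα = 93.0 kN/m
Resisting = 47.6 + 437.9·tan27.5° = 47.6 + 228.0 = 275.6 kN/m
FS = 275.6 / 93.0 = 2.964

FS = 2.96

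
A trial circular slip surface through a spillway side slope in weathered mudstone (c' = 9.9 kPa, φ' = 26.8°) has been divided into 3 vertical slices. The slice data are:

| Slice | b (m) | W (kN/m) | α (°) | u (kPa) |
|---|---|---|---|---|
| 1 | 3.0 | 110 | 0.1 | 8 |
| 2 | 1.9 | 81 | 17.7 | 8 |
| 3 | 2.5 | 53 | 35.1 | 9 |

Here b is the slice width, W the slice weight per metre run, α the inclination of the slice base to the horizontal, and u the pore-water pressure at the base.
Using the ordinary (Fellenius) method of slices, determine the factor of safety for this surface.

FS = 2.93

Ordinary method of slices: FS = Σ[c'·Δl_i + (W_i cosα_i − u_i·Δl_i)·tanφ'] / Σ W_i sinα_i, with Δl_i = b_i / cosα_i.
Slice 1: Δl = 3.0/cos0.1° = 3.000 m; N'_1 = 110·cos0.1° − 8·3.000 = 86.0; c'Δl = 29.70; W sinα = 0.2
Slice 2: Δl = 1.9/cos17.7° = 1.994 m; N'_2 = 81·cos17.7° − 8·1.994 = 61.2; c'Δl = 19.74; W sinα = 24.6
Slice 3: Δl = 2.5/cos35.1° = 3.056 m; N'_3 = 53·cos35.1° − 9·3.056 = 15.9; c'Δl = 30.25; W sinα = 30.5
Σc'Δl = 79.7 kN/m; ΣN' = 163.1 kN/m; ΣW sinα = 55.3 kN/m
Resisting = 79.7 + 163.1·tan26.8° = 79.7 + 82.4 = 162.1 kN/m
FS = 162.1 / 55.3 = 2.931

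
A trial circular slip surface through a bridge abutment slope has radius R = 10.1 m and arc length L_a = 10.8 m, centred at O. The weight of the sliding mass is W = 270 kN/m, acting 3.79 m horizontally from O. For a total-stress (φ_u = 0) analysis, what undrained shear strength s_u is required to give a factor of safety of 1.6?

s_u = 15.0 kPa

FS = s_u·L_a·R / (W·d), so s_u = FS·W·d / (L_a·R).
s_u = 1.6·270·3.79 / (10.80·10.1) = 1637.3 / 109.08 = 15.01 kPa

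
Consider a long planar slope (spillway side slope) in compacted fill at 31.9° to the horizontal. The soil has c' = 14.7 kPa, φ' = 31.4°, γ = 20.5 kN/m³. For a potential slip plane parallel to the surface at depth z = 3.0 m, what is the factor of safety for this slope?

FS = 1.51

For an infinite slope with a slip plane parallel to the surface (no pore pressure): FS = [c' + γz cos²β tanφ'] / [γz sinβ cosβ].
γz = 20.5·3.0 = 61.50 kN/m²
Numerator = 14.7 + 61.50·cos²31.9°·tan31.4° = 14.7 + 61.50·0.7208·0.6104 = 41.757 kPa
Denominator = 61.50·sin31.9°·cos31.9° = 61.50·0.5284·0.8490 = 27.591 kPa
FS = 41.757 / 27.591 = 1.513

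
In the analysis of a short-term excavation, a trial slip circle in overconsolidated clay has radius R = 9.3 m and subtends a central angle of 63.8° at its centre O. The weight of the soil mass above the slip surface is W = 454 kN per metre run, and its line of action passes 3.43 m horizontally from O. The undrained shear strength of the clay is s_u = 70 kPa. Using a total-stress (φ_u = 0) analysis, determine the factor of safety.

FS = 4.33

Taking moments about the centre O, the resisting moment is provided by the undrained shear strength acting along the arc:
Arc length L_a = R·θ = 9.3·(63.8°·π/180) = 9.3·1.1135 = 10.36 m
M_R = s_u·L_a·R = 70·10.36·9.3 = 6741.6 kN·m/m
M_D = W·d = 454·3.43 = 1557.2 kN·m/m
FS = M_R / M_D = 6741.6 / 1557.2 = 4.329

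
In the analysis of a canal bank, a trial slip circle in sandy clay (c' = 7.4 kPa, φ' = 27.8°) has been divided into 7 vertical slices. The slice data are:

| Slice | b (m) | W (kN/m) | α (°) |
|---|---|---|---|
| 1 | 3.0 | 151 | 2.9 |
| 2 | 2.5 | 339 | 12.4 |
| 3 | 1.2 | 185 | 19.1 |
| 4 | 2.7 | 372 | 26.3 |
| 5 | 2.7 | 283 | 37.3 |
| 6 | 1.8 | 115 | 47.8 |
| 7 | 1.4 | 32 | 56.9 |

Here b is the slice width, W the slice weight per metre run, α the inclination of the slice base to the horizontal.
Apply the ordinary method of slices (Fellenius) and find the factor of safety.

FS = 1.40

Ordinary method of slices: FS = Σ[c'·Δl_i + (W_i cosα_i)·tanφ'] / Σ W_i sinα_i, with Δl_i = b_i / cosα_i.
Slice 1: Δl = 3.0/cos2.9° = 3.004 m; N'_1 = 151·cos2.9° = 150.8; c'Δl = 22.23; W sinα = 7.6
Slice 2: Δl = 2.5/cos12.4° = 2.560 m; N'_2 = 339·cos12.4° = 331.1; c'Δl = 18.94; W sinα = 72.8
Slice 3: Δl = 1.2/cos19.1° = 1.270 m; N'_3 = 185·cos19.1° = 174.8; c'Δl = 9.40; W sinα = 60.5
Slice 4: Δl = 2.7/cos26.3° = 3.012 m; N'_4 = 372·cos26.3° = 333.5; c'Δl = 22.29; W sinα = 164.8
Slice 5: Δl = 2.7/cos37.3° = 3.394 m; N'_5 = 283·cos37.3° = 225.1; c'Δl = 25.12; W sinα = 171.5
Slice 6: Δl = 1.8/cos47.8° = 2.680 m; N'_6 = 115·cos47.8° = 77.2; c'Δl = 19.83; W sinα = 85.2
Slice 7: Δl = 1.4/cos56.9° = 2.564 m; N'_7 = 32·cos56.9° = 17.5; c'Δl = 18.97; W sinα = 26.8
Σc'Δl = 136.8 kN/m; ΣN' = 1310.0 kN/m; ΣW sinα = 589.3 kN/m
Resisting = 136.8 + 1310.0·tan27.8° = 136.8 + 690.7 = 827.5 kN/m
FS = 827.5 / 589.3 = 1.404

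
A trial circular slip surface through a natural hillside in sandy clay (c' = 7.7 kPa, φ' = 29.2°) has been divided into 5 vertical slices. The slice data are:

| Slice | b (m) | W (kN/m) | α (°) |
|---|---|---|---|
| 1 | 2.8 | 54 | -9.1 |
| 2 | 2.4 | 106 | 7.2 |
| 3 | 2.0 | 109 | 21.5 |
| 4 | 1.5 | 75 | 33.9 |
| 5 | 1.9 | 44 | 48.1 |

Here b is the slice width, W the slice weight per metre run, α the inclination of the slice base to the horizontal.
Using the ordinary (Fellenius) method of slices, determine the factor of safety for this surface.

Ordinary method of slices: FS = Σ[c'·Δl_i + (W_i cosα_i)·tanφ'] / Σ W_i sinα_i, with Δl_i = b_i / cosα_i.
Slice 1: Δl = 2.8/cos(-9.1°) = 2.836 m; N'_1 = 54·cos(-9.1°) = 53.3; c'Δl = 21.83; W sinα = -8.5
Slice 2: Δl = 2.4/cos7.2° = 2.419 m; N'_2 = 106·cos7.2° = 105.2; c'Δl = 18.63; W sinα = 13.3
Slice 3: Δl = 2.0/cos21.5° = 2.150 m; N'_3 = 109·cos21.5° = 101.4; c'Δl = 16.55; W sinα = 39.9
Slice 4: Δl = 1.5/cos33.9° = 1.807 m; N'_4 = 75·cos33.9° = 62.3; c'Δl = 13.92; W sinα = 41.8
Slice 5: Δl = 1.9/cos48.1° = 2.845 m; N'_5 = 44·cos48.1° = 29.4; c'Δl = 21.91; W sinα = 32.7
Σc'Δl = 92.8 kN/m; ΣN' = 351.5 kN/m; ΣW sinα = 119.3 kN/m
Resisting = 92.8 + 351.5·tan29.2° = 92.8 + 196.5 = 289.3 kN/m
FS = 289.3 / 119.3 = 2.426

FS = 2.43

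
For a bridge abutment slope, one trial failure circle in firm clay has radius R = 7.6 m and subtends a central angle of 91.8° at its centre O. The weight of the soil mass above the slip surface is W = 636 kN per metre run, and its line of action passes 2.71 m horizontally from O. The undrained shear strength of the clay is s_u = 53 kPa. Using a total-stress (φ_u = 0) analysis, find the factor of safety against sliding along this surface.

FS = 2.85

Taking moments about the centre O, the resisting moment is provided by the undrained shear strength acting along the arc:
Arc length L_a = R·θ = 7.6·(91.8°·π/180) = 7.6·1.6022 = 12.18 m
M_R = s_u·L_a·R = 53·12.18·7.6 = 4904.8 kN·m/m
M_D = W·d = 636·2.71 = 1723.6 kN·m/m
FS = M_R / M_D = 4904.8 / 1723.6 = 2.846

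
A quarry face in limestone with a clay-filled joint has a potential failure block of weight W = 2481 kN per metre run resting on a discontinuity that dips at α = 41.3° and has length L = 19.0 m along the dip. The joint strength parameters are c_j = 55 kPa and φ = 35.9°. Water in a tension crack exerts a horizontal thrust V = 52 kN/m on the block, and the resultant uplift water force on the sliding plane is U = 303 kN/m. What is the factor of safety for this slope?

FS = 1.28

Resolving the block weight along and normal to the plane and applying the Mohr–Coulomb strength on the joint:
N' = W cosα − U − V sinα = 2481·cos41.3° − 303 − 52·sin41.3° = 1526.6 kN/m
Driving force T = W sinα + V cosα = 2481·sin41.3° + 52·cos41.3° = 1676.5 kN/m
Resisting force R = c_j·L + N'·tanφ = 55·19.0 + 1526.6·tan35.9° = 1045.0 + 1105.0 = 2150.0 kN/m
FS = R / T = 2150.0 / 1676.5 = 1.282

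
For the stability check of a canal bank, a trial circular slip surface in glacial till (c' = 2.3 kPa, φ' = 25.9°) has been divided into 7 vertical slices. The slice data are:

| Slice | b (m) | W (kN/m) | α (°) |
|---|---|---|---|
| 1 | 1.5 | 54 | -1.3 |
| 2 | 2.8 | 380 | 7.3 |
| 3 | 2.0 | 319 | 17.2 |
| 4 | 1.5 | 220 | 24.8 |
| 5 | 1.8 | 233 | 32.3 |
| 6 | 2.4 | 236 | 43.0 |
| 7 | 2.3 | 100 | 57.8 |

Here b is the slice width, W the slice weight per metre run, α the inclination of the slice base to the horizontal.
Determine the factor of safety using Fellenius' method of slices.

Ordinary method of slices: FS = Σ[c'·Δl_i + (W_i cosα_i)·tanφ'] / Σ W_i sinα_i, with Δl_i = b_i / cosα_i.
Slice 1: Δl = 1.5/cos(-1.3°) = 1.500 m; N'_1 = 54·cos(-1.3°) = 54.0; c'Δl = 3.45; W sinα = -1.2
Slice 2: Δl = 2.8/cos7.3° = 2.823 m; N'_2 = 380·cos7.3° = 376.9; c'Δl = 6.49; W sinα = 48.3
Slice 3: Δl = 2.0/cos17.2° = 2.094 m; N'_3 = 319·cos17.2° = 304.7; c'Δl = 4.82; W sinα = 94.3
Slice 4: Δl = 1.5/cos24.8° = 1.652 m; N'_4 = 220·cos24.8° = 199.7; c'Δl = 3.80; W sinα = 92.3
Slice 5: Δl = 1.8/cos32.3° = 2.130 m; N'_5 = 233·cos32.3° = 196.9; c'Δl = 4.90; W sinα = 124.5
Slice 6: Δl = 2.4/cos43.0° = 3.282 m; N'_6 = 236·cos43.0° = 172.6; c'Δl = 7.55; W sinα = 161.0
Slice 7: Δl = 2.3/cos57.8° = 4.316 m; N'_7 = 100·cos57.8° = 53.3; c'Δl = 9.93; W sinα = 84.6
Σc'Δl = 40.9 kN/m; ΣN' = 1358.2 kN/m; ΣW sinα = 603.7 kN/m
Resisting = 40.9 + 1358.2·tan25.9° = 40.9 + 659.5 = 700.4 kN/m
FS = 700.4 / 603.7 = 1.160

FS = 1.16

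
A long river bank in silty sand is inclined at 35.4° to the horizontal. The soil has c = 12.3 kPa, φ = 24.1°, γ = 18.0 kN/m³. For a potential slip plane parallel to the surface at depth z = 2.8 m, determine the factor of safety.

For an infinite slope with a slip plane parallel to the surface (no pore pressure): FS = [c + γz cos²β tanφ] / [γz sinβ cosβ].
γz = 18.0·2.8 = 50.40 kN/m²
Numerator = 12.3 + 50.40·cos²35.4°·tan24.1° = 12.3 + 50.40·0.6644·0.4473 = 27.280 kPa
Denominator = 50.40·sin35.4°·cos35.4° = 50.40·0.5793·0.8151 = 23.798 kPa
FS = 27.280 / 23.798 = 1.146

FS = 1.15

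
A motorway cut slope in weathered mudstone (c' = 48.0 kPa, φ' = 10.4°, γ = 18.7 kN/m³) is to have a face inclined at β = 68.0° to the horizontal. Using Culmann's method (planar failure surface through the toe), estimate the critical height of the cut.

H_c = 20.17 m

Culmann's analysis gives the critical failure plane at α_cr = (β + φ')/2 = (68.0 + 10.4)/2 = 39.2°, and the critical height
H_c = (4c'/γ) · sinβ cosφ' / [1 − cos(β − φ')]
    = (4·48.0/18.7) · sin68.0°·cos10.4° / [1 − cos(57.6°)]
    = 10.267 · 0.9272·0.9836 / [1 − 0.5358]
    = 10.267 · 0.9120 / 0.4642
    = 20.17 m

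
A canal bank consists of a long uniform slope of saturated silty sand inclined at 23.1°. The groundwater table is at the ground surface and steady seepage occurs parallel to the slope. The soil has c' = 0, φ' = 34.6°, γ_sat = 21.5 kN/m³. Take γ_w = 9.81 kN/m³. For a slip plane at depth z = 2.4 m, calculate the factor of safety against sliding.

FS = 0.88

With seepage parallel to the slope and the water table at the surface, the effective normal stress on the slip plane uses the buoyant unit weight γ' = γ_sat − γ_w while the driving shear stress uses γ_sat:
FS = [c' + γ' z cos²β tanφ'] / [γ_sat z sinβ cosβ]
(For c' = 0 this reduces to FS = (γ'/γ_sat)·tanφ'/tanβ.)
γ' = 21.5 − 9.81 = 11.69 kN/m³
Numerator = 0.0 + 11.69·2.4·cos²23.1°·tan34.6° = 0.0 + 11.69·2.4·0.8461·0.6899 = 16.375 kPa
Denominator = 21.5·2.4·sin23.1°·cos23.1° = 21.5·2.4·0.3923·0.9198 = 18.621 kPa
FS = 16.375 / 18.621 = 0.879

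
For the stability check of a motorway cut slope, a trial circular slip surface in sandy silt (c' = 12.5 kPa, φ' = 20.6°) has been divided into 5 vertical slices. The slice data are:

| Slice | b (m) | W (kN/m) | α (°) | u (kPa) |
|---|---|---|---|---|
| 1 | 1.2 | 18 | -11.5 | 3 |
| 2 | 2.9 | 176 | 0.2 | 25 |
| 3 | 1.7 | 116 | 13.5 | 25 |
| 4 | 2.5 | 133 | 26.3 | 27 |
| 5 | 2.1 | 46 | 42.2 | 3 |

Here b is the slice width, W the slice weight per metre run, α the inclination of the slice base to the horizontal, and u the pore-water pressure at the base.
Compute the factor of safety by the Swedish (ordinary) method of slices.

Ordinary method of slices: FS = Σ[c'·Δl_i + (W_i cosα_i − u_i·Δl_i)·tanφ'] / Σ W_i sinα_i, with Δl_i = b_i / cosα_i.
Slice 1: Δl = 1.2/cos(-11.5°) = 1.225 m; N'_1 = 18·cos(-11.5°) − 3·1.225 = 14.0; c'Δl = 15.31; W sinα = -3.6
Slice 2: Δl = 2.9/cos0.2° = 2.900 m; N'_2 = 176·cos0.2° − 25·2.900 = 103.5; c'Δl = 36.25; W sinα = 0.6
Slice 3: Δl = 1.7/cos13.5° = 1.748 m; N'_3 = 116·cos13.5° − 25·1.748 = 69.1; c'Δl = 21.85; W sinα = 27.1
Slice 4: Δl = 2.5/cos26.3° = 2.789 m; N'_4 = 133·cos26.3° − 27·2.789 = 43.9; c'Δl = 34.86; W sinα = 58.9
Slice 5: Δl = 2.1/cos42.2° = 2.835 m; N'_5 = 46·cos42.2° − 3·2.835 = 25.6; c'Δl = 35.43; W sinα = 30.9
Σc'Δl = 143.7 kN/m; ΣN' = 256.1 kN/m; ΣW sinα = 113.9 kN/m
Resisting = 143.7 + 256.1·tan20.6° = 143.7 + 96.2 = 240.0 kN/m
FS = 240.0 / 113.9 = 2.106

FS = 2.11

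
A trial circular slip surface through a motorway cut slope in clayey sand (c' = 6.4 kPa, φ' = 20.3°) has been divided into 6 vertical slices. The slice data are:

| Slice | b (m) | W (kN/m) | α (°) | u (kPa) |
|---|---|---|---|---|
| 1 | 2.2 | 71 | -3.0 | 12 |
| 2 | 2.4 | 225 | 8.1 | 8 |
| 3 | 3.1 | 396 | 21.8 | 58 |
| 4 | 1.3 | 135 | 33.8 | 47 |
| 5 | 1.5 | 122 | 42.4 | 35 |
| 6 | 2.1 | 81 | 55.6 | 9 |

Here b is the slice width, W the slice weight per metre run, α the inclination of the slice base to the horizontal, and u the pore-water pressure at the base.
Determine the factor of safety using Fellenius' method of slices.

Ordinary method of slices: FS = Σ[c'·Δl_i + (W_i cosα_i − u_i·Δl_i)·tanφ'] / Σ W_i sinα_i, with Δl_i = b_i / cosα_i.
Slice 1: Δl = 2.2/cos(-3.0°) = 2.203 m; N'_1 = 71·cos(-3.0°) − 12·2.203 = 44.5; c'Δl = 14.10; W sinα = -3.7
Slice 2: Δl = 2.4/cos8.1° = 2.424 m; N'_2 = 225·cos8.1° − 8·2.424 = 203.4; c'Δl = 15.51; W sinα = 31.7
Slice 3: Δl = 3.1/cos21.8° = 3.339 m; N'_3 = 396·cos21.8° − 58·3.339 = 174.0; c'Δl = 21.37; W sinα = 147.1
Slice 4: Δl = 1.3/cos33.8° = 1.564 m; N'_4 = 135·cos33.8° − 47·1.564 = 38.7; c'Δl = 10.01; W sinα = 75.1
Slice 5: Δl = 1.5/cos42.4° = 2.031 m; N'_5 = 122·cos42.4° − 35·2.031 = 19.0; c'Δl = 13.00; W sinα = 82.3
Slice 6: Δl = 2.1/cos55.6° = 3.717 m; N'_6 = 81·cos55.6° − 9·3.717 = 12.3; c'Δl = 23.79; W sinα = 66.8
Σc'Δl = 97.8 kN/m; ΣN' = 491.8 kN/m; ΣW sinα = 399.2 kN/m
Resisting = 97.8 + 491.8·tan20.3° = 97.8 + 181.9 = 279.7 kN/m
FS = 279.7 / 399.2 = 0.701

FS = 0.70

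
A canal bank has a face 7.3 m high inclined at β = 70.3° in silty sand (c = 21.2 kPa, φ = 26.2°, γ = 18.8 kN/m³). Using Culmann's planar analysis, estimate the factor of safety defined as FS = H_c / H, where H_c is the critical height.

H_c = (4c/γ) · sinβ cosφ / [1 − cos(β − φ)]
    = (4·21.2/18.8) · sin70.3°·cos26.2° / [1 − cos44.1°]
    = 4.511 · 0.8447 / 0.2819 = 13.52 m
FS = H_c / H = 13.52 / 7.3 = 1.852

FS = 1.85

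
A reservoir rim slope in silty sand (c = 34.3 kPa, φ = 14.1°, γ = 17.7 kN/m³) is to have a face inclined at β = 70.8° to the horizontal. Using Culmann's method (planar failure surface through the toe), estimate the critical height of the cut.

Culmann's analysis gives the critical failure plane at α_cr = (β + φ)/2 = (70.8 + 14.1)/2 = 42.4°, and the critical height
H_c = (4c/γ) · sinβ cosφ / [1 − cos(β − φ)]
    = (4·34.3/17.7) · sin70.8°·cos14.1° / [1 − cos(56.7°)]
    = 7.751 · 0.9444·0.9699 / [1 − 0.5490]
    = 7.751 · 0.9159 / 0.4510
    = 15.74 m

H_c = 15.74 m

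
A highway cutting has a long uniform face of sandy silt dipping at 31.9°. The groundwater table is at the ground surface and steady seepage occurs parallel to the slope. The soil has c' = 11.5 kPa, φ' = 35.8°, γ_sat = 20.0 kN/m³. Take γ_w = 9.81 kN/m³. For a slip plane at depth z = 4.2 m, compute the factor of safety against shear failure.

FS = 0.90

With seepage parallel to the slope and the water table at the surface, the effective normal stress on the slip plane uses the buoyant unit weight γ' = γ_sat − γ_w while the driving shear stress uses γ_sat:
FS = [c' + γ' z cos²β tanφ'] / [γ_sat z sinβ cosβ]
γ' = 20.0 − 9.81 = 10.19 kN/m³
Numerator = 11.5 + 10.19·4.2·cos²31.9°·tan35.8° = 11.5 + 10.19·4.2·0.7208·0.7212 = 33.747 kPa
Denominator = 20.0·4.2·sin31.9°·cos31.9° = 20.0·4.2·0.5284·0.8490 = 37.685 kPa
FS = 33.747 / 37.685 = 0.896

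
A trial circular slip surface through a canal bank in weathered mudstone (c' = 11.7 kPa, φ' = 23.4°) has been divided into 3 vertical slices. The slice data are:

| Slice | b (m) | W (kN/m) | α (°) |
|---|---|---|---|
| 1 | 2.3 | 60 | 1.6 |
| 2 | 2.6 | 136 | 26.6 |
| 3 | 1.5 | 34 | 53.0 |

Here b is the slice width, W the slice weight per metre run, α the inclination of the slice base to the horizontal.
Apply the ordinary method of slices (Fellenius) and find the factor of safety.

Ordinary method of slices: FS = Σ[c'·Δl_i + (W_i cosα_i)·tanφ'] / Σ W_i sinα_i, with Δl_i = b_i / cosα_i.
Slice 1: Δl = 2.3/cos1.6° = 2.301 m; N'_1 = 60·cos1.6° = 60.0; c'Δl = 26.92; W sinα = 1.7
Slice 2: Δl = 2.6/cos26.6° = 2.908 m; N'_2 = 136·cos26.6° = 121.6; c'Δl = 34.02; W sinα = 60.9
Slice 3: Δl = 1.5/cos53.0° = 2.492 m; N'_3 = 34·cos53.0° = 20.5; c'Δl = 29.16; W sinα = 27.2
Σc'Δl = 90.1 kN/m; ΣN' = 202.0 kN/m; ΣW sinα = 89.7 kN/m
Resisting = 90.1 + 202.0·tan23.4° = 90.1 + 87.4 = 177.5 kN/m
FS = 177.5 / 89.7 = 1.979

FS = 1.98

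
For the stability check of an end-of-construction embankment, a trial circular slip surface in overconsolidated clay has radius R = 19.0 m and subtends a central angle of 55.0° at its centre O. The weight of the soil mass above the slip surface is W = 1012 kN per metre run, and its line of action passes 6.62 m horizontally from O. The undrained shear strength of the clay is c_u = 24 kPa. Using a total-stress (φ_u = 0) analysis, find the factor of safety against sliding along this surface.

Taking moments about the centre O, the resisting moment is provided by the undrained shear strength acting along the arc:
Arc length L_a = R·θ = 19.0·(55.0°·π/180) = 19.0·0.9599 = 18.24 m
M_R = c_u·L_a·R = 24·18.24·19.0 = 8316.8 kN·m/m
M_D = W·d = 1012·6.62 = 6699.4 kN·m/m
FS = M_R / M_D = 8316.8 / 6699.4 = 1.241

FS = 1.24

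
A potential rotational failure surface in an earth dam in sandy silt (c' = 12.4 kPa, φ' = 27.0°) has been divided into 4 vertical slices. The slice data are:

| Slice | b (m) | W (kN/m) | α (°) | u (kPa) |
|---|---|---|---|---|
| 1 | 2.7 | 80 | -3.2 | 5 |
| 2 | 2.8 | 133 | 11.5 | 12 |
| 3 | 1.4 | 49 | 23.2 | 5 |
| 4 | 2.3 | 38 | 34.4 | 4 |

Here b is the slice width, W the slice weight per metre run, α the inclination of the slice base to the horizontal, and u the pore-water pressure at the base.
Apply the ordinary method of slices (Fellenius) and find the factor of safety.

FS = 3.73

Ordinary method of slices: FS = Σ[c'·Δl_i + (W_i cosα_i − u_i·Δl_i)·tanφ'] / Σ W_i sinα_i, with Δl_i = b_i / cosα_i.
Slice 1: Δl = 2.7/cos(-3.2°) = 2.704 m; N'_1 = 80·cos(-3.2°) − 5·2.704 = 66.4; c'Δl = 33.53; W sinα = -4.5
Slice 2: Δl = 2.8/cos11.5° = 2.857 m; N'_2 = 133·cos11.5° − 12·2.857 = 96.0; c'Δl = 35.43; W sinα = 26.5
Slice 3: Δl = 1.4/cos23.2° = 1.523 m; N'_3 = 49·cos23.2° − 5·1.523 = 37.4; c'Δl = 18.89; W sinα = 19.3
Slice 4: Δl = 2.3/cos34.4° = 2.787 m; N'_4 = 38·cos34.4° − 4·2.787 = 20.2; c'Δl = 34.56; W sinα = 21.5
Σc'Δl = 122.4 kN/m; ΣN' = 220.0 kN/m; ΣW sinα = 62.8 kN/m
Resisting = 122.4 + 220.0·tan27.0° = 122.4 + 112.1 = 234.5 kN/m
FS = 234.5 / 62.8 = 3.733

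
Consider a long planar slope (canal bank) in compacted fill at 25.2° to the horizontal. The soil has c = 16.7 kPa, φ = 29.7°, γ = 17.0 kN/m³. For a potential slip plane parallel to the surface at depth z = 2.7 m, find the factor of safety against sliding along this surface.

For an infinite slope with a slip plane parallel to the surface (no pore pressure): FS = [c + γz cos²β tanφ] / [γz sinβ cosβ].
γz = 17.0·2.7 = 45.90 kN/m²
Numerator = 16.7 + 45.90·cos²25.2°·tan29.7° = 16.7 + 45.90·0.8187·0.5704 = 38.135 kPa
Denominator = 45.90·sin25.2°·cos25.2° = 45.90·0.4258·0.9048 = 17.683 kPa
FS = 38.135 / 17.683 = 2.157

FS = 2.16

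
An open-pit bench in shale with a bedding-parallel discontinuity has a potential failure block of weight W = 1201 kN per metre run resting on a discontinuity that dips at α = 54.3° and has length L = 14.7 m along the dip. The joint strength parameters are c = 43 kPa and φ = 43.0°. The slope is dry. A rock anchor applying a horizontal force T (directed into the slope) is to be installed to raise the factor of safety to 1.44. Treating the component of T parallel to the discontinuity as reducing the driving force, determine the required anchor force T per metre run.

T = 74 kN/m

Resolving forces along and normal to the sliding plane, with the horizontal anchor force T adding T·sinα to the effective normal force and T·cosα acting up the plane against the driving force:
FS = [cL + (W cosα + T sinα) tanφ] / [W sinα − T cosα]
Without the anchor: N' = 700.8 kN/m, driving T_d = 975.3 kN/m, resisting R = 43·14.7 + 700.8·tan43.0° = 1285.6 kN/m, FS = 1.32.
Setting FS = 1.44 and solving for T:
1.44·(975.3 − T cos54.3°) = 1285.6 + T sin54.3°·tan43.0°
T·(sin54.3°·tan43.0° + 1.44·cos54.3°) = 1.44·975.3 − 1285.6
T·(0.8121·0.9325 + 1.44·0.5835) = 1404.4 − 1285.6 = 118.8
T·1.5976 = 118.8
T = 74.4 kN/m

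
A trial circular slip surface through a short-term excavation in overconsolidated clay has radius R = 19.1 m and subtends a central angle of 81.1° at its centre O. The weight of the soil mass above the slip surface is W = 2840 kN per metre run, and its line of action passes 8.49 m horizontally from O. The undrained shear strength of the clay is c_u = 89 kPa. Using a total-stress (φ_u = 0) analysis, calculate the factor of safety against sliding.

Taking moments about the centre O, the resisting moment is provided by the undrained shear strength acting along the arc:
Arc length L_a = R·θ = 19.1·(81.1°·π/180) = 19.1·1.4155 = 27.04 m
M_R = c_u·L_a·R = 89·27.04·19.1 = 45957.3 kN·m/m
M_D = W·d = 2840·8.49 = 24111.6 kN·m/m
FS = M_R / M_D = 45957.3 / 24111.6 = 1.906

FS = 1.91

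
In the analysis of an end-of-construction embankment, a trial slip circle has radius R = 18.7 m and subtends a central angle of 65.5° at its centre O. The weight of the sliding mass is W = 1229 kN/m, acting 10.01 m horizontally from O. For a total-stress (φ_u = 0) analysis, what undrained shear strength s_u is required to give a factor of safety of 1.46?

FS = s_u·L_a·R / (W·d), so s_u = FS·W·d / (L_a·R).
Arc length L_a = R·θ = 18.7·(65.5°·π/180) = 18.7·1.1432 = 21.38 m
s_u = 1.46·1229·10.01 / (21.38·18.7) = 17961.3 / 399.76 = 44.93 kPa

s_u = 44.9 kPa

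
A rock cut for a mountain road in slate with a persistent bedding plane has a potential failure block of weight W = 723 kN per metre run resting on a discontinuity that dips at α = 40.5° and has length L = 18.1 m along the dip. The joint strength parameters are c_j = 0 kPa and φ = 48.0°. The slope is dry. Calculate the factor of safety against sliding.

FS = 1.30

Resolving the block weight along and normal to the plane and applying the Mohr–Coulomb strength on the joint:
N' = W cosα = 723·cos40.5° = 549.8 kN/m
Driving force T = W sinα = 723·sin40.5° = 469.6 kN/m
Resisting force R = c_j·L + N'·tanφ = 0·18.1 + 549.8·tan48.0° = 0.0 + 610.6 = 610.6 kN/m
FS = R / T = 610.6 / 469.6 = 1.300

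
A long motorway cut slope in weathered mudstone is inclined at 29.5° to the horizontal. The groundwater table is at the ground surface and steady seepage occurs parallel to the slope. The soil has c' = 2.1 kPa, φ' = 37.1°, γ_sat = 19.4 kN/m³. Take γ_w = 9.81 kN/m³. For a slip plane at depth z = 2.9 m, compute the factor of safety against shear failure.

With seepage parallel to the slope and the water table at the surface, the effective normal stress on the slip plane uses the buoyant unit weight γ' = γ_sat − γ_w while the driving shear stress uses γ_sat:
FS = [c' + γ' z cos²β tanφ'] / [γ_sat z sinβ cosβ]
γ' = 19.4 − 9.81 = 9.59 kN/m³
Numerator = 2.1 + 9.59·2.9·cos²29.5°·tan37.1° = 2.1 + 9.59·2.9·0.7575·0.7563 = 18.033 kPa
Denominator = 19.4·2.9·sin29.5°·cos29.5° = 19.4·2.9·0.4924·0.8704 = 24.112 kPa
FS = 18.033 / 24.112 = 0.748

FS = 0.75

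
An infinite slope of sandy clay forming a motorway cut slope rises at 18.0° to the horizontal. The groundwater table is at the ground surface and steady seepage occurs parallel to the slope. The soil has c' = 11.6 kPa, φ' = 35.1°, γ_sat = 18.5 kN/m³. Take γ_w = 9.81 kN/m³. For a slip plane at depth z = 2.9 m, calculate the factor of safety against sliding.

FS = 1.75

With seepage parallel to the slope and the water table at the surface, the effective normal stress on the slip plane uses the buoyant unit weight γ' = γ_sat − γ_w while the driving shear stress uses γ_sat:
FS = [c' + γ' z cos²β tanφ'] / [γ_sat z sinβ cosβ]
γ' = 18.5 − 9.81 = 8.69 kN/m³
Numerator = 11.6 + 8.69·2.9·cos²18.0°·tan35.1° = 11.6 + 8.69·2.9·0.9045·0.7028 = 27.620 kPa
Denominator = 18.5·2.9·sin18.0°·cos18.0° = 18.5·2.9·0.3090·0.9511 = 15.767 kPa
FS = 27.620 / 15.767 = 1.752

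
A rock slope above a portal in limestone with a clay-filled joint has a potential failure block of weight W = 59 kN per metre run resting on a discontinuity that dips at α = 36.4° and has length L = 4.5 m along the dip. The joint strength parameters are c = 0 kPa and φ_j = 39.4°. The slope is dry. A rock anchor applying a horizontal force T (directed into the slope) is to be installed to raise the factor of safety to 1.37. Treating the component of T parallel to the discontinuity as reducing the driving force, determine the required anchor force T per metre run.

Resolving forces along and normal to the sliding plane, with the horizontal anchor force T adding T·sinα to the effective normal force and T·cosα acting up the plane against the driving force:
FS = [cL + (W cosα + T sinα) tanφ_j] / [W sinα − T cosα]
Without the anchor: N' = 47.5 kN/m, driving T_d = 35.0 kN/m, resisting R = 0·4.5 + 47.5·tan39.4° = 39.0 kN/m, FS = 1.11.
Setting FS = 1.37 and solving for T:
1.37·(35.0 − T cos36.4°) = 39.0 + T sin36.4°·tan39.4°
T·(sin36.4°·tan39.4° + 1.37·cos36.4°) = 1.37·35.0 − 39.0
T·(0.5934·0.8214 + 1.37·0.8049) = 48.0 − 39.0 = 9.0
T·1.5901 = 9.0
T = 5.6 kN/m

T = 6 kN/m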